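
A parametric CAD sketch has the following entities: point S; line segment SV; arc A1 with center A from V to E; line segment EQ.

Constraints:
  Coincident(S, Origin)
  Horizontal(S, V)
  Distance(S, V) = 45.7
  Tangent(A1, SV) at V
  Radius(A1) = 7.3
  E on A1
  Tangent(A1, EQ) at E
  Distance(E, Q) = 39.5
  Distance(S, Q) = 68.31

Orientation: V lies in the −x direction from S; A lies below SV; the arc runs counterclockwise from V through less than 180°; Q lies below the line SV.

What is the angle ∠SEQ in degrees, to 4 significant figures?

93.21°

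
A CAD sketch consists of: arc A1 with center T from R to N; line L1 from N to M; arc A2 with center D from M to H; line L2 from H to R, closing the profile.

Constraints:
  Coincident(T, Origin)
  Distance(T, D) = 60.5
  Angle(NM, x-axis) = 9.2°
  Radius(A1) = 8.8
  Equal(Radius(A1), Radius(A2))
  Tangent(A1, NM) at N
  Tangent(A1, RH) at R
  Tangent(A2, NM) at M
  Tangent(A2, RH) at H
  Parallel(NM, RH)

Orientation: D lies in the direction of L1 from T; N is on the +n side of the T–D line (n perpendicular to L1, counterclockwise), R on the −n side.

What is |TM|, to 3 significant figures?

61.1

Tangency of A1 to both parallel lines with radius 8.8 puts N and R at T ± 8.8·n: N = (-1.41, 8.69), R = (1.41, -8.69). Equal radii place M and H the same way about D: M = D + 8.8·n = (58.3, 18.4), H = D − 8.8·n = (61.1, 0.986). Then |TM| = |M − T| = 61.1.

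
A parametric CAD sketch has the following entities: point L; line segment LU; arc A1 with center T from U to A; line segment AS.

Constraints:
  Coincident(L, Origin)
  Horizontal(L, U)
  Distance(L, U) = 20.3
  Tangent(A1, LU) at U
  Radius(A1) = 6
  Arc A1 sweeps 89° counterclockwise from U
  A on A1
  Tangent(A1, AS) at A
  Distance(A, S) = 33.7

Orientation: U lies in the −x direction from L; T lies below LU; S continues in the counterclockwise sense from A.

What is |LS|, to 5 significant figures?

47.857

L is at the origin; L and U share the same y with |LU| = 20.3 and U on the −x side, so U = (-20.300, 0.0000). Tangency of A1 to LU means the radius TU is perpendicular to LU, so T = U + (0, -6) = (-20.300, -6.0000). On A1, U sits at bearing 90° from T; an 89° counterclockwise sweep puts A at bearing 179°, so A = T + 6.0·(cos 179°, sin 179°) = (-26.299, -5.8953). The tangent condition forces TA to be normal to AS, so AS runs along (−sin 179°, cos 179°); with |AS| = 33.7, S = (-26.887, -39.590). Then |LS| = |S − L| = 47.857.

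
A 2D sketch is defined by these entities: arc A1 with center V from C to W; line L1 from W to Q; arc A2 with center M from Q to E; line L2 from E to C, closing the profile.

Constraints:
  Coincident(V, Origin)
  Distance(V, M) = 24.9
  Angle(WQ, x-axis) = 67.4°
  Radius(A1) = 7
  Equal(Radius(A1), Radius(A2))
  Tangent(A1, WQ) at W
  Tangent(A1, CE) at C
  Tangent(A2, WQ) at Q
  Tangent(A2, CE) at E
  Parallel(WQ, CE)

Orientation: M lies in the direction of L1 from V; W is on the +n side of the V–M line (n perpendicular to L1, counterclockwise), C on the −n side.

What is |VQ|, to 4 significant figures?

25.87

Tangency of A1 to both parallel lines with radius 7.0 puts W and C at V ± 7.0·n: W = (-6.462, 2.690), C = (6.462, -2.690). Equal radii place Q and E the same way about M: Q = M + 7.0·n = (3.106, 25.68), E = M − 7.0·n = (16.03, 20.30). Then |VQ| = |Q − V| = 25.87.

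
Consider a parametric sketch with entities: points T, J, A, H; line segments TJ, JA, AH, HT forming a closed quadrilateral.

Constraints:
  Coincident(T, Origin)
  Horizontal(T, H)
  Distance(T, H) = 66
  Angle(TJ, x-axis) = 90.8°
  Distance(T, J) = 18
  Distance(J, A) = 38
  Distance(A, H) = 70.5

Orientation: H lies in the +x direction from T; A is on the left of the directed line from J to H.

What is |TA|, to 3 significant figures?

54.4

Checks: TJ at 90.80° ✓; |JA| = 38.00 ✓; |AH| = 70.50 ✓.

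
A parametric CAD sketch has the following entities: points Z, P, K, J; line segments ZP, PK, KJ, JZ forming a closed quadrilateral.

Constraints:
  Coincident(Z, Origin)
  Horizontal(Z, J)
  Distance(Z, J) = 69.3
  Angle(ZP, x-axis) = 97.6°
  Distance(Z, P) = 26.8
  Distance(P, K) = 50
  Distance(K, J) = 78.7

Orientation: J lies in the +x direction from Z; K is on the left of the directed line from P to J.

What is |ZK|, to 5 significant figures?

71.500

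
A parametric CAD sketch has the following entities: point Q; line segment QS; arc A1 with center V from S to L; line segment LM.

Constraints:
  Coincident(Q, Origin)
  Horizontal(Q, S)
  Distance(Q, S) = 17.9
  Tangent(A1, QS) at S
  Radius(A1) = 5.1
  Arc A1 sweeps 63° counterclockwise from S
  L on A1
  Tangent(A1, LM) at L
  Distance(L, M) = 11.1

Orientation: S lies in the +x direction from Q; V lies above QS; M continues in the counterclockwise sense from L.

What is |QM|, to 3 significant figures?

30.3

Q is at the origin; QS is horizontal with |QS| = 17.9 and S on the +x side, so S = (17.9, 0.00). The tangent condition forces VS to be normal to QS, so V = S + (0, 5.1) = (17.9, 5.10). On A1, S sits at bearing -90° from V; a 63° counterclockwise sweep puts L at bearing -27°, so L = V + 5.1·(cos -27°, sin -27°) = (22.4, 2.78). A1 meets LM tangentially, so VL is at right angles to LM, so LM runs along (−sin -27°, cos -27°); with |LM| = 11.1, M = (27.5, 12.7). Then |QM| = |M − Q| = 30.3.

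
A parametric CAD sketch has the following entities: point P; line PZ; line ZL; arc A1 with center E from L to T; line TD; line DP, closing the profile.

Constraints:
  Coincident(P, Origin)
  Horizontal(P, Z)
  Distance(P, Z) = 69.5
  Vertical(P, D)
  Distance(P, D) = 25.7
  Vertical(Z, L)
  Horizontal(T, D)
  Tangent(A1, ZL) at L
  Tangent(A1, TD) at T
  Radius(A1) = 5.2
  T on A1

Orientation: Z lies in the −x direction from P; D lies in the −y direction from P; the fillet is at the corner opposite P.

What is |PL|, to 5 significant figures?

72.460

The virtual corner opposite P is at (-69.500, -25.700). The tangent condition forces EL to be normal to ZL and tangency of A1 to TD means the radius ET is perpendicular to TD, with radius 5.2, so the center E sits 5.2 in from both sides at E = (-64.300, -20.500). That places the tangent points at L = (-69.500, -20.500) on ZL and T = (-64.300, -25.700) on TD. Then |PL| = |L − P| = 72.460.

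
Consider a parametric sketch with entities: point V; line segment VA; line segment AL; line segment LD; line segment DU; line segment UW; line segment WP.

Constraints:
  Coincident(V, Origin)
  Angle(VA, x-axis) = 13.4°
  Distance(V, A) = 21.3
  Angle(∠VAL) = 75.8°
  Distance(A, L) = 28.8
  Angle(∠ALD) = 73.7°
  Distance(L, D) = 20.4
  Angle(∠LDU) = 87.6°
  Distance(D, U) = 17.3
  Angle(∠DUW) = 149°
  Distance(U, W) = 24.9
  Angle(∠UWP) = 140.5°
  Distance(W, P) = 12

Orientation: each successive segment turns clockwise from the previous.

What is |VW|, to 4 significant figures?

29.50

∠LDU = 87.6° gives DU at 70.50° from the x-axis; with |DU| = 17.3, U = (6.595, -1.555). ∠DUW = 149.0° gives UW at 39.50° from the x-axis; with |UW| = 24.9, W = (25.81, 14.28). Then |VW| = |W − V| = 29.50.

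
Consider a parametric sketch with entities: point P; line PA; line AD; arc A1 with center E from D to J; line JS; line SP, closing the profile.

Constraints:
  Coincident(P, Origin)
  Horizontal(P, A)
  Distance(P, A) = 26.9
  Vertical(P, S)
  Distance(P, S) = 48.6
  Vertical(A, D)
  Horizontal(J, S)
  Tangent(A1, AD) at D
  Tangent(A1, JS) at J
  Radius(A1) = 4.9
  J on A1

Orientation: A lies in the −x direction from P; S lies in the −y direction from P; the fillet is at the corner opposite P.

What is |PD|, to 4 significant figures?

51.32

P is at the origin; PA is horizontal with |PA| = 26.9 and A on the −x side, so A = (-26.90, 0.000). PS is vertical with |PS| = 48.6 and S on the −y side, so S = (0.000, -48.60). The virtual corner opposite P is at (-26.90, -48.60). Tangency of A1 to AD means the radius ED is perpendicular to AD and the tangent condition forces EJ to be normal to JS, with radius 4.9, so the center E sits 4.9 in from both sides at E = (-22.00, -43.70). That places the tangent points at D = (-26.90, -43.70) on AD and J = (-22.00, -48.60) on JS. Then |PD| = |D − P| = 51.32.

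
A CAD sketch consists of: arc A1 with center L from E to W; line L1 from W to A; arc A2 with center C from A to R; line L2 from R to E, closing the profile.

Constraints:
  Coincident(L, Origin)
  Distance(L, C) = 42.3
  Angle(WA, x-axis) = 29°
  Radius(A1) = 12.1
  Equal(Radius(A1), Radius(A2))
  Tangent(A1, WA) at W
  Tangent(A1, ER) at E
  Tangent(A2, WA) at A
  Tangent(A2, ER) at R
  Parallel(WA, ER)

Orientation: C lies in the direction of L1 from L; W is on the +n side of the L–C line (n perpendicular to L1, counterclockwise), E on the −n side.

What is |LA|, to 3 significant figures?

44.0

The slot axis is L1's direction at 29.0°, so u = (cos 29.0°, sin 29.0°) = (0.875, 0.485) and n = (−sin 29.0°, cos 29.0°) = (-0.485, 0.875). L is at the origin and C lies 42.3 along u from L, so C = 42.3·u = (37.0, 20.5). Tangency of A1 to both parallel lines with radius 12.1 puts W and E at L ± 12.1·n: W = (-5.87, 10.6), E = (5.87, -10.6). Equal radii place A and R the same way about C: A = C + 12.1·n = (31.1, 31.1), R = C − 12.1·n = (42.9, 9.92). Then |LA| = |A − L| = 44.0.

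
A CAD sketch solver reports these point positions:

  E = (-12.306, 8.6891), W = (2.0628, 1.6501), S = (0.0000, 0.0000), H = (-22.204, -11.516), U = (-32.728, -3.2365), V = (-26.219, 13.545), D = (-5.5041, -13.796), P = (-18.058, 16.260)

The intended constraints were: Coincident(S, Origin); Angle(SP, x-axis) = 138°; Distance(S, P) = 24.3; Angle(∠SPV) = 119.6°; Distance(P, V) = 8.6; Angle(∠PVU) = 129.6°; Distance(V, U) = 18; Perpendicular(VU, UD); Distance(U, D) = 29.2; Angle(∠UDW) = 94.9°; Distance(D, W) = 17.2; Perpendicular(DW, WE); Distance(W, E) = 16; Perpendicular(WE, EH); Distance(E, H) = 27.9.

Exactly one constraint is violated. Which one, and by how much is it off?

Distance(E, H) = 27.9 — off by 5.40.

S = (0.00, 0.00) ✓; SP at 138.0° ✓; |SP| = 24.30 ✓; ∠SPV = 119.6° ✓; |PV| = 8.601 ✓; ∠PVU = 129.6° ✓; |VU| = 18.00 ✓; ∠(VU, UD) = 90.00° ✓; |UD| = 29.20 ✓; ∠UDW = 94.90° ✓; |DW| = 17.20 ✓; ∠(DW, WE) = 90.00° ✓; |WE| = 16.00 ✓; ∠(WE, EH) = 90.00° ✓; |EH| = 22.50 ✗.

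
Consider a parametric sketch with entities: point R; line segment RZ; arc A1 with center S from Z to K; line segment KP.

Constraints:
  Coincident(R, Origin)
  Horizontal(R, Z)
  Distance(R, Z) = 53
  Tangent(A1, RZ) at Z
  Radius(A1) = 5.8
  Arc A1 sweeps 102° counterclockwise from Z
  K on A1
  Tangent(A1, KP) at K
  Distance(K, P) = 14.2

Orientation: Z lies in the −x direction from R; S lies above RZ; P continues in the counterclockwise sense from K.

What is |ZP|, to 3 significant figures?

21.1

On A1, Z sits at bearing -90° from S; a 102° counterclockwise sweep puts K at bearing 12°, so K = S + 5.8·(cos 12°, sin 12°) = (-47.3, 7.01). Since A1 is tangent to KP there, SK ⟂ KP, so KP runs along (−sin 12°, cos 12°); with |KP| = 14.2, P = (-50.3, 20.9). Then |ZP| = |P − Z| = 21.1.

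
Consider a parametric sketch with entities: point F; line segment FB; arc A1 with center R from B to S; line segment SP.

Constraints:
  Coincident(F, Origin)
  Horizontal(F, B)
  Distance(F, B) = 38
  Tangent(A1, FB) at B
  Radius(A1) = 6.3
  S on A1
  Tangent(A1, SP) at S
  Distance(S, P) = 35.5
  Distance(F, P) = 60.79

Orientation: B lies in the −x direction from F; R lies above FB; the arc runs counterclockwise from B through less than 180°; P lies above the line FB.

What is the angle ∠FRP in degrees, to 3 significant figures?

109°

Checks: |RS| = 6.300 ✓; ∠(RS, SP) = 90.00° ✓; |SP| = 35.50 ✓; |FP| = 60.79 ✓.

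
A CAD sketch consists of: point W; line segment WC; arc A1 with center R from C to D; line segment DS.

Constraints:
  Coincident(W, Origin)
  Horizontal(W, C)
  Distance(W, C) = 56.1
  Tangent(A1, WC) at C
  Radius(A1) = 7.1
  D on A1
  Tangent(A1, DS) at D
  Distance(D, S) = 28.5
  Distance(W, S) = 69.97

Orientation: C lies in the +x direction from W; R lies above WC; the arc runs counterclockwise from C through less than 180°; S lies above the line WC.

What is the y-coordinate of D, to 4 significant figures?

7.920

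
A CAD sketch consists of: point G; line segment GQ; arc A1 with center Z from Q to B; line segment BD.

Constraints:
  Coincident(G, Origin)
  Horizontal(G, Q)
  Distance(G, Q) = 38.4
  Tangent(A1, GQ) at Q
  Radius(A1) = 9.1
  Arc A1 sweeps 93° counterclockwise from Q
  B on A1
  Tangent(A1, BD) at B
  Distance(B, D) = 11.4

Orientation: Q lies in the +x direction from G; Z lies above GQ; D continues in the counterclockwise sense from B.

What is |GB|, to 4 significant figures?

48.44

G is at the origin; GQ is horizontal with |GQ| = 38.4 and Q on the +x side, so Q = (38.40, 0.000). The tangent condition forces ZQ to be normal to GQ, so Z = Q + (0, 9.1) = (38.40, 9.100). On A1, Q sits at bearing -90° from Z; a 93° counterclockwise sweep puts B at bearing 3°, so B = Z + 9.1·(cos 3°, sin 3°) = (47.49, 9.576). Then |GB| = |B − G| = 48.44.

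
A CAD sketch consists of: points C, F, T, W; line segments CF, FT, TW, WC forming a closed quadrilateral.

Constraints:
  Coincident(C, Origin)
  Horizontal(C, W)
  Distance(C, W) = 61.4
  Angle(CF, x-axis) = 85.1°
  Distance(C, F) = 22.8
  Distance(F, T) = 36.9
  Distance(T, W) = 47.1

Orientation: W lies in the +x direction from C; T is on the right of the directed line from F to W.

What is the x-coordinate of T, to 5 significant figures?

15.729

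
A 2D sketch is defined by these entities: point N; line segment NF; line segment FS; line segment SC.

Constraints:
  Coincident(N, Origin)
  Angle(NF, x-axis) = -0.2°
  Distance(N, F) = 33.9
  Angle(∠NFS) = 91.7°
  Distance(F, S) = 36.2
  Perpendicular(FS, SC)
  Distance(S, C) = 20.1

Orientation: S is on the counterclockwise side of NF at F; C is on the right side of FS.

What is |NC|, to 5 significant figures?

65.564

N is at the origin; NF runs at -0.2° with length 33.9, so F = 33.9·(cos -0.2°, sin -0.2°) = (33.900, -0.11833). ∠NFS = 91.7°, so FS runs at -0.2° + (180° − 91.7°) = 88.100° from the x-axis; with |FS| = 36.2, S = F + 36.2·(cos 88.100°, sin 88.100°) = (35.100, 36.062). The perpendicularity gives SC at right angles to FS; with |SC| = 20.1 on the right of FS, C = S + 20.1·(0.99945, -0.033155) = (55.189, 35.395). Then |NC| = |C − N| = 65.564.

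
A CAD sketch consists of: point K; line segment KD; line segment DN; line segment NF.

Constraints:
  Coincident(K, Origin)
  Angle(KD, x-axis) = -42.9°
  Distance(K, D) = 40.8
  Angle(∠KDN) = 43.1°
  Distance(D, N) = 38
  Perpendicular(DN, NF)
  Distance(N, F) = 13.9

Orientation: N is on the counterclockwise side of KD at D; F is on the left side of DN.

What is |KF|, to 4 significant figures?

16.21

K is at the origin; KD runs at -42.9° with length 40.8, so D = 40.8·(cos -42.9°, sin -42.9°) = (29.89, -27.77). ∠KDN = 43.1°, so DN runs at -42.9° + (180° − 43.1°) = 94.00° from the x-axis; with |DN| = 38.0, N = D + 38.0·(cos 94.00°, sin 94.00°) = (27.24, 10.13). The perpendicularity gives NF at right angles to DN; with |NF| = 13.9 on the left of DN, F = N + 13.9·(-0.9976, -0.06976) = (13.37, 9.164). Then |KF| = |F − K| = 16.21.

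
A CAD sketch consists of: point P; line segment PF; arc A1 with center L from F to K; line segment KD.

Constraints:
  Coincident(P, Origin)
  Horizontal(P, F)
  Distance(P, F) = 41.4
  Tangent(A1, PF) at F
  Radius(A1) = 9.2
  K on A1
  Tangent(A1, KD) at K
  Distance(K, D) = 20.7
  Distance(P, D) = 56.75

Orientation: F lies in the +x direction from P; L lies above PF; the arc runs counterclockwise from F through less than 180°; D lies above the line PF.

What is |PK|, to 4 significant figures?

51.59

Checks: |PF| = 41.40 ✓; |LK| = 9.200 ✓; ∠(LK, KD) = 90.00° ✓; |KD| = 20.70 ✓; |PD| = 56.75 ✓.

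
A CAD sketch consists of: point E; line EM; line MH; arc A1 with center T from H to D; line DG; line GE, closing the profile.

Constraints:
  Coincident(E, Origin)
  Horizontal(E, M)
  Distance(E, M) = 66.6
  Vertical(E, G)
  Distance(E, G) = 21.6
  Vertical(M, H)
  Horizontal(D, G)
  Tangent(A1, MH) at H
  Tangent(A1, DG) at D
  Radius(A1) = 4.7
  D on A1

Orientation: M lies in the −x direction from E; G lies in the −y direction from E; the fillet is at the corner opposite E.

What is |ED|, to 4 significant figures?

65.56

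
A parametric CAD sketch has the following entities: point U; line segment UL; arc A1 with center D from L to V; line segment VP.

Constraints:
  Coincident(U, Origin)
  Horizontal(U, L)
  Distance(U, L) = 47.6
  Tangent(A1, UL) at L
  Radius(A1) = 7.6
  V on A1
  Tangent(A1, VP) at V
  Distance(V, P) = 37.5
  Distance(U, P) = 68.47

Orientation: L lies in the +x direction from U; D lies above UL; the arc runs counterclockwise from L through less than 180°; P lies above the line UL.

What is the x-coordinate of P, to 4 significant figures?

50.97

Checks: |DV| = 7.600 ✓; ∠(DV, VP) = 90.00° ✓; |VP| = 37.50 ✓; |UP| = 68.47 ✓.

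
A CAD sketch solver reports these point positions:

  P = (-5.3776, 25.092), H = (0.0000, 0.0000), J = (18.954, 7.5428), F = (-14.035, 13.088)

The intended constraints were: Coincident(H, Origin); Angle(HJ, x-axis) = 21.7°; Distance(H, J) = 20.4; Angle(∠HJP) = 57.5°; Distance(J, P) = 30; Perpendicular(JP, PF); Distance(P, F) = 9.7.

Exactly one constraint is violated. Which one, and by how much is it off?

Distance(P, F) = 9.7 — off by 5.10.

H = (0.00, 0.00) ✓; HJ at 21.70° ✓; |HJ| = 20.40 ✓; ∠HJP = 57.50° ✓; |JP| = 30.00 ✓; ∠(JP, PF) = 90.00° ✓; |PF| = 14.80 ✗.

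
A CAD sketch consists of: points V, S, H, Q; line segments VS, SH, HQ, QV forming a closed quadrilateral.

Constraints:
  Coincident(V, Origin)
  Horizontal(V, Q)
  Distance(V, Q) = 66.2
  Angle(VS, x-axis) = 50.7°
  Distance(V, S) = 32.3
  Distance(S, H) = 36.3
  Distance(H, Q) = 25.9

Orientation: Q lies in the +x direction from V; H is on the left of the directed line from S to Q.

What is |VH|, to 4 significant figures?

61.66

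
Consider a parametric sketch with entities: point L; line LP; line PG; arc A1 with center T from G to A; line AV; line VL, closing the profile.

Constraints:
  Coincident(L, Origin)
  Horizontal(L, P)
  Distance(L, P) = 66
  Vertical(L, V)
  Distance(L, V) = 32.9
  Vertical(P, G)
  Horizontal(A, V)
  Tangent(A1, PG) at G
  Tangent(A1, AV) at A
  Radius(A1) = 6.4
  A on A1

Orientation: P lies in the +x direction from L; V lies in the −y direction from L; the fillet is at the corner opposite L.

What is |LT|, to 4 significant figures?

65.23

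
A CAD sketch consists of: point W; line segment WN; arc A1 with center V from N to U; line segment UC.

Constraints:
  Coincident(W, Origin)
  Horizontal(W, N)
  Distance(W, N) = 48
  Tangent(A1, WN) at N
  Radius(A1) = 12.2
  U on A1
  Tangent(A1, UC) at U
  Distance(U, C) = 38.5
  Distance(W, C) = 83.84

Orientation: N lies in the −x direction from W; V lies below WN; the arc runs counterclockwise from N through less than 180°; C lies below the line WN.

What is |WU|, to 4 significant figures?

60.42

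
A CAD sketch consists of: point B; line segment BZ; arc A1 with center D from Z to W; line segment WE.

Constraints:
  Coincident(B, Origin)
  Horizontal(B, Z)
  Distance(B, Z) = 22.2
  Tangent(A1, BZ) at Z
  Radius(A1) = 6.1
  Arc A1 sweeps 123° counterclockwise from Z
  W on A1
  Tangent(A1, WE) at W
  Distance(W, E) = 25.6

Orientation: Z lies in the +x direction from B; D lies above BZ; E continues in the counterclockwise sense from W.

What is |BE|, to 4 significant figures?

33.66

B is at the origin; BZ is horizontal with |BZ| = 22.2 and Z on the +x side, so Z = (22.20, 0.000). A1 meets BZ tangentially, so DZ is at right angles to BZ, so D = Z + (0, 6.1) = (22.20, 6.100). On A1, Z sits at bearing -90° from D; a 123° counterclockwise sweep puts W at bearing 33°, so W = D + 6.1·(cos 33°, sin 33°) = (27.32, 9.422). Since A1 is tangent to WE there, DW ⟂ WE, so WE runs along (−sin 33°, cos 33°); with |WE| = 25.6, E = (13.37, 30.89). Then |BE| = |E − B| = 33.66.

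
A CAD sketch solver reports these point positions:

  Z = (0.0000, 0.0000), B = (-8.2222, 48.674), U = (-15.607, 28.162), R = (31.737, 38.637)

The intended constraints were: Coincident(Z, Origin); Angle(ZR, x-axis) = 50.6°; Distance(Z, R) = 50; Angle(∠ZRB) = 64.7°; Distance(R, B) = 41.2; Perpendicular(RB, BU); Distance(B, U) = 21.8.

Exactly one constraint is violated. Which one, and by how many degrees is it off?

Perpendicular(RB, BU) — off by 5.70°.

Z = (0.00, 0.00) ✓; ZR at 50.60° ✓; |ZR| = 50.00 ✓; ∠ZRB = 64.70° ✓; |RB| = 41.20 ✓; ∠(RB, BU) = 84.30° ✗; |BU| = 21.80 ✓.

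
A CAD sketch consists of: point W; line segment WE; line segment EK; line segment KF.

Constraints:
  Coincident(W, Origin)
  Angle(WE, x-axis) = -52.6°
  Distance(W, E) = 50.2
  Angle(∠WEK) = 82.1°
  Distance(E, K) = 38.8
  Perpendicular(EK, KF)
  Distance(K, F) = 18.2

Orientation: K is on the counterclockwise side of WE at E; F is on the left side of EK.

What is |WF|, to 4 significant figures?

44.85

∠WEK = 82.1°, so EK runs at -52.6° + (180° − 82.1°) = 45.30° from the x-axis; with |EK| = 38.8, K = E + 38.8·(cos 45.30°, sin 45.30°) = (57.78, -12.30). EK is perpendicular to KF; with |KF| = 18.2 on the left of EK, F = K + 18.2·(-0.7108, 0.7034) = (44.85, 0.5012). Then |WF| = |F − W| = 44.85.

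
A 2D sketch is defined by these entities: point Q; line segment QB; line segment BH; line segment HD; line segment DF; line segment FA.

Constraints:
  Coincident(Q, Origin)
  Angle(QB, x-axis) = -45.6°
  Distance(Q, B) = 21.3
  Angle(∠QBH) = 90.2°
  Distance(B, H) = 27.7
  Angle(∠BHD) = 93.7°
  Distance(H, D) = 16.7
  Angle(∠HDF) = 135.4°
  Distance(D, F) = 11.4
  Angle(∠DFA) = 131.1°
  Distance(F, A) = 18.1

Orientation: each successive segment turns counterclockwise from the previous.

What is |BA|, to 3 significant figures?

25.5

Q is at the origin; QB runs at -45.6° with length 21.3, so B = (14.9, -15.2). ∠QBH = 90.2° gives BH at 44.2° from the x-axis; with |BH| = 27.7, H = (34.8, 4.09). ∠BHD = 93.7° gives HD at 130° from the x-axis; with |HD| = 16.7, D = (23.9, 16.8). ∠HDF = 135.4° gives DF at 175° from the x-axis; with |DF| = 11.4, F = (12.6, 17.8). ∠DFA = 131.1° gives FA at -136° from the x-axis; with |FA| = 18.1, A = (-0.463, 5.19). Then |BA| = |A − B| = 25.5.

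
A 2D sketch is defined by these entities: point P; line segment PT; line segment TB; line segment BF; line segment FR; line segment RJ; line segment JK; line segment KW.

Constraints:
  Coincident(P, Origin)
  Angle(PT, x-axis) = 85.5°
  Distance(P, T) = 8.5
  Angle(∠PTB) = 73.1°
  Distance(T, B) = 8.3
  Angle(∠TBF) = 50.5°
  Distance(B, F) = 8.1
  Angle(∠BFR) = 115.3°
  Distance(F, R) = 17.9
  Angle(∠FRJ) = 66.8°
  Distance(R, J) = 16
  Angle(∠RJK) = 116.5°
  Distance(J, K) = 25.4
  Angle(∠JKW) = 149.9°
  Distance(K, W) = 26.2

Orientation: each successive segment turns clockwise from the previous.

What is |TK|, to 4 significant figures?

21.33

∠FRJ = 66.8° gives RJ at 31.20° from the x-axis; with |RJ| = 16.0, J = (0.4484, 20.21). ∠RJK = 116.5° gives JK at -32.30° from the x-axis; with |JK| = 25.4, K = (21.92, 6.642). Then |TK| = |K − T| = 21.33.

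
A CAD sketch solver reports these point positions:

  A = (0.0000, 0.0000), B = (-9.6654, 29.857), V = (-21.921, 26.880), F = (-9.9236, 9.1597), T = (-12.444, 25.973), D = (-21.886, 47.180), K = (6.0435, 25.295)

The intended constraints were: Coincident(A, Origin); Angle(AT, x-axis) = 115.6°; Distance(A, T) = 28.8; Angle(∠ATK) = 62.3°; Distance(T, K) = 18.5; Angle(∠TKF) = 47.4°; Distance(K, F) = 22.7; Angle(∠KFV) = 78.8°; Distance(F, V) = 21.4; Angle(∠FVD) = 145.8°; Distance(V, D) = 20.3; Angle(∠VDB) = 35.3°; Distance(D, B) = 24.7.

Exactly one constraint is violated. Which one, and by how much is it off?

Distance(D, B) = 24.7 — off by 3.50.

A = (0.00, 0.00) ✓; AT at 115.6° ✓; |AT| = 28.80 ✓; ∠ATK = 62.30° ✓; |TK| = 18.50 ✓; ∠TKF = 47.40° ✓; |KF| = 22.70 ✓; ∠KFV = 78.80° ✓; |FV| = 21.40 ✓; ∠FVD = 145.8° ✓; |VD| = 20.30 ✓; ∠VDB = 35.30° ✓; |DB| = 21.20 ✗.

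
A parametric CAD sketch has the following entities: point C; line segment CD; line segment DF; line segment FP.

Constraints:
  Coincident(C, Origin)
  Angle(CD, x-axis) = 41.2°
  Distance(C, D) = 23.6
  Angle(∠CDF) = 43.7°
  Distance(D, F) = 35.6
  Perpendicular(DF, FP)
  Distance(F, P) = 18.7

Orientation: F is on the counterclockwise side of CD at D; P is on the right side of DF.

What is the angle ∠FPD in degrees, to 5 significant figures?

62.288°

C is at the origin; CD runs at 41.2° with length 23.6, so D = 23.6·(cos 41.2°, sin 41.2°) = (17.757, 15.545). ∠CDF = 43.7°, so DF runs at 41.2° + (180° − 43.7°) = 177.50° from the x-axis; with |DF| = 35.6, F = D + 35.6·(cos 177.50°, sin 177.50°) = (-17.809, 17.098). DF is perpendicular to FP; with |FP| = 18.7 on the right of DF, P = F + 18.7·(0.043619, 0.99905) = (-16.993, 35.780). Then cos ∠FPD = PF·PD / (|PF||PD|), giving 62.288°.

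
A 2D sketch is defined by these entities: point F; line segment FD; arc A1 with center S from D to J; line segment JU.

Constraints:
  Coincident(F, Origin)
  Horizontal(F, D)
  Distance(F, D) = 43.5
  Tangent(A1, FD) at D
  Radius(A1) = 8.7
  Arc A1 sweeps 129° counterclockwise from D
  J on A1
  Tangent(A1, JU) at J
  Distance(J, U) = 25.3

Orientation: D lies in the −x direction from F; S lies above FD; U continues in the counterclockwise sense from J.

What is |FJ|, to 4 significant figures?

39.38

F is at the origin; F and D share the same y with |FD| = 43.5 and D on the −x side, so D = (-43.50, 0.000). A1 meets FD tangentially, so SD is at right angles to FD, so S = D + (0, 8.7) = (-43.50, 8.700). On A1, D sits at bearing -90° from S; a 129° counterclockwise sweep puts J at bearing 39°, so J = S + 8.7·(cos 39°, sin 39°) = (-36.74, 14.18). Then |FJ| = |J − F| = 39.38.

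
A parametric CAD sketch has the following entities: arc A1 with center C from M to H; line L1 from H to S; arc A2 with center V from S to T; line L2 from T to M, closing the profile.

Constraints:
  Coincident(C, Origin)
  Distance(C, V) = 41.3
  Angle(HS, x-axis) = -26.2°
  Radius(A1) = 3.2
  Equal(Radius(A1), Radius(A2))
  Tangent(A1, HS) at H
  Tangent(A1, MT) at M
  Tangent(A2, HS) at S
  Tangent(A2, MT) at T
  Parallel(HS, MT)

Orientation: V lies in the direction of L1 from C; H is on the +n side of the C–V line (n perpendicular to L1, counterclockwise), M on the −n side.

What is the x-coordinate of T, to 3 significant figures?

35.6

The slot axis is L1's direction at -26.2°, so u = (cos -26.2°, sin -26.2°) = (0.897, -0.442) and n = (−sin -26.2°, cos -26.2°) = (0.442, 0.897). C is at the origin and V lies 41.3 along u from C, so V = 41.3·u = (37.1, -18.2). Tangency of A1 to both parallel lines with radius 3.2 puts H and M at C ± 3.2·n: H = (1.41, 2.87), M = (-1.41, -2.87). Equal radii place S and T the same way about V: S = V + 3.2·n = (38.5, -15.4), T = V − 3.2·n = (35.6, -21.1). So T.x = 35.6.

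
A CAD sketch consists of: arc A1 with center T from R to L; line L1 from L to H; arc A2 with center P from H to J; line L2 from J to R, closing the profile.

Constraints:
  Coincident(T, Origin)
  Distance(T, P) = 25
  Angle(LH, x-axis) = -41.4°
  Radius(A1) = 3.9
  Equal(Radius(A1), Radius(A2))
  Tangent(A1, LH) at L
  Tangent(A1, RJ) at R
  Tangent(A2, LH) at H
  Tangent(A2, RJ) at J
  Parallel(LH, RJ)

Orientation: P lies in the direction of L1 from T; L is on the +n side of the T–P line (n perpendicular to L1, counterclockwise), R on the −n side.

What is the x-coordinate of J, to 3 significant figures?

16.2

The slot axis is L1's direction at -41.4°, so u = (cos -41.4°, sin -41.4°) = (0.750, -0.661) and n = (−sin -41.4°, cos -41.4°) = (0.661, 0.750). T is at the origin and P lies 25.0 along u from T, so P = 25.0·u = (18.8, -16.5). Tangency of A1 to both parallel lines with radius 3.9 puts L and R at T ± 3.9·n: L = (2.58, 2.93), R = (-2.58, -2.93). Equal radii place H and J the same way about P: H = P + 3.9·n = (21.3, -13.6), J = P − 3.9·n = (16.2, -19.5). So J.x = 16.2.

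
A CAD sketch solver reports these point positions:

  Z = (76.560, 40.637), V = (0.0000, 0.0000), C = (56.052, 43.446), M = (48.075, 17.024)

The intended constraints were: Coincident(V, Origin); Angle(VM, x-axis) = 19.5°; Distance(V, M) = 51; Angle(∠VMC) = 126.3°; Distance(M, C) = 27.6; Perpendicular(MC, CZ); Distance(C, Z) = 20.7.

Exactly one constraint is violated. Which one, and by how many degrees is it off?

Perpendicular(MC, CZ) — off by 9.00°.

V = (0.00, 0.00) ✓; VM at 19.50° ✓; |VM| = 51.00 ✓; ∠VMC = 126.3° ✓; |MC| = 27.60 ✓; ∠(MC, CZ) = 81.00° ✗; |CZ| = 20.70 ✓.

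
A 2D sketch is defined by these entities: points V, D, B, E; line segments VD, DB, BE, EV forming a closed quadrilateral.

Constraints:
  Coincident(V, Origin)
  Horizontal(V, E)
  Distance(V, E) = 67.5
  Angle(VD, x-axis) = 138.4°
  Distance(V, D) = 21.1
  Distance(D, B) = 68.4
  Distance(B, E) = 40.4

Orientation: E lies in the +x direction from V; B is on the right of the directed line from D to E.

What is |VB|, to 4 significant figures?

47.37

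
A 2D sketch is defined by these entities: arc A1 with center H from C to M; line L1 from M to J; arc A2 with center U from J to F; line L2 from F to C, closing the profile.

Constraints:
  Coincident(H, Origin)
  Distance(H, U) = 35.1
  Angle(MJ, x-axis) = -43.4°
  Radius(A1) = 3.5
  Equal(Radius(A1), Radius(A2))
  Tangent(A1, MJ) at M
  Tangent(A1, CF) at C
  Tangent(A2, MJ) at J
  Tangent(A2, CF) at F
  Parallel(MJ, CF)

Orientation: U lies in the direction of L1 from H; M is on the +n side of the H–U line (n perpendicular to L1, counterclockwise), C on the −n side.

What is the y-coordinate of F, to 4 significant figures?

-26.66

The slot axis is L1's direction at -43.4°, so u = (cos -43.4°, sin -43.4°) = (0.7266, -0.6871) and n = (−sin -43.4°, cos -43.4°) = (0.6871, 0.7266). H is at the origin and U lies 35.1 along u from H, so U = 35.1·u = (25.50, -24.12). Tangency of A1 to both parallel lines with radius 3.5 puts M and C at H ± 3.5·n: M = (2.405, 2.543), C = (-2.405, -2.543). Equal radii place J and F the same way about U: J = U + 3.5·n = (27.91, -21.57), F = U − 3.5·n = (23.10, -26.66). So F.y = -26.66.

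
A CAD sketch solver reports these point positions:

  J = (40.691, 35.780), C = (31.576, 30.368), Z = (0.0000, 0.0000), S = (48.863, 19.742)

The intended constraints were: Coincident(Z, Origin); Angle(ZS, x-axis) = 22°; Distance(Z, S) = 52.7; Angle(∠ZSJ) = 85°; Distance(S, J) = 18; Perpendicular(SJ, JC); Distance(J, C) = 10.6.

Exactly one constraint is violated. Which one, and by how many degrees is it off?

Perpendicular(SJ, JC) — off by 3.70°.

Z = (0.00, 0.00) ✓; ZS at 22.00° ✓; |ZS| = 52.70 ✓; ∠ZSJ = 85.00° ✓; |SJ| = 18.00 ✓; ∠(SJ, JC) = 93.70° ✗; |JC| = 10.60 ✓.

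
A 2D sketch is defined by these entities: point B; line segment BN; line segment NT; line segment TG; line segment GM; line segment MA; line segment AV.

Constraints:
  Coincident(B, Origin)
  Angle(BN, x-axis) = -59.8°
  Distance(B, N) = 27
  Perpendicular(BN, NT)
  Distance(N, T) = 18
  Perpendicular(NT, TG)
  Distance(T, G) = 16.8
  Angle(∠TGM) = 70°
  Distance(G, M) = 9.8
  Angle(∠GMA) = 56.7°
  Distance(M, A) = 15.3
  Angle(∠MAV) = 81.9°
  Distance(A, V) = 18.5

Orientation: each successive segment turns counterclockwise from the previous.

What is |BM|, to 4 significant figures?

16.15

NT ⟂ TG, so TG runs at 120.2°; with |TG| = 16.8, G = (20.69, 0.2388). ∠TGM = 70.0° gives GM at -129.8° from the x-axis; with |GM| = 9.8, M = (14.41, -7.290). Then |BM| = |M − B| = 16.15.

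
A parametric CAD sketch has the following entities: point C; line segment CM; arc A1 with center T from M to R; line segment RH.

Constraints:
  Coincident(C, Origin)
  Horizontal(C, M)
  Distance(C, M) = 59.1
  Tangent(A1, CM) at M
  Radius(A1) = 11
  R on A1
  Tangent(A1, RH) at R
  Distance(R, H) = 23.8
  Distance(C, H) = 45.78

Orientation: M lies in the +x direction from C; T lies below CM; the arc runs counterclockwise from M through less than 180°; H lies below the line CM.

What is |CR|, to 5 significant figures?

49.888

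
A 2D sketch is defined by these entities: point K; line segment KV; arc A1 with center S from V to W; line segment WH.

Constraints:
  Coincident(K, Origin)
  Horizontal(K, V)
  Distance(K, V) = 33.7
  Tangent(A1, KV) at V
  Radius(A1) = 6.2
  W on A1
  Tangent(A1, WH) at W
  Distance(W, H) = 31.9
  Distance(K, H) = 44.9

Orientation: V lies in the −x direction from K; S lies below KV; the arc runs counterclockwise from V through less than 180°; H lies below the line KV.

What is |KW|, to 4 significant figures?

40.25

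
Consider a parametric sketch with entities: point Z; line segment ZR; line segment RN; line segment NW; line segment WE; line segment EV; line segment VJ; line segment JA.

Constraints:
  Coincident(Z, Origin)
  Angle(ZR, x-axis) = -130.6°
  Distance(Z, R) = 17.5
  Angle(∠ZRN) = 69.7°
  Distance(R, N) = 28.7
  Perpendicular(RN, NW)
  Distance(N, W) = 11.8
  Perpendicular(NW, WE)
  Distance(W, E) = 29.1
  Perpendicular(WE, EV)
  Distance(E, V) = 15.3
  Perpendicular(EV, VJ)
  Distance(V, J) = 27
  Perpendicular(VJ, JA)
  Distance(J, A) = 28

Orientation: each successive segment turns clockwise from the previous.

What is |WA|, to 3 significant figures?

12.9

Z is at the origin; ZR runs at -130.6° with length 17.5, so R = (-11.4, -13.3). ∠ZRN = 69.7° gives RN at 119° from the x-axis; with |RN| = 28.7, N = (-25.3, 11.8). RN ⟂ NW, so NW runs at 29.1°; with |NW| = 11.8, W = (-15.0, 17.5). The perpendicularity gives WE at right angles to NW, so WE runs at -60.9°; with |WE| = 29.1, E = (-0.884, -7.90). The perpendicularity gives EV at right angles to WE, so EV runs at -151°; with |EV| = 15.3, V = (-14.3, -15.3). EV ⟂ VJ, so VJ runs at 119°; with |VJ| = 27.0, J = (-27.4, 8.25). The perpendicularity gives JA at right angles to VJ, so JA runs at 29.1°; with |JA| = 28.0, A = (-2.92, 21.9). Then |WA| = |A − W| = 12.9.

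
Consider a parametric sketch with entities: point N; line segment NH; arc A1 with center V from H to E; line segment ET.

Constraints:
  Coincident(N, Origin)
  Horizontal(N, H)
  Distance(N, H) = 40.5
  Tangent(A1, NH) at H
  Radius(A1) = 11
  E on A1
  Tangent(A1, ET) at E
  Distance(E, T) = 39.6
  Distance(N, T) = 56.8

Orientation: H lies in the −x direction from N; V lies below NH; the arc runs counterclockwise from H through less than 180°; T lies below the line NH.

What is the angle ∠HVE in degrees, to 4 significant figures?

124.4°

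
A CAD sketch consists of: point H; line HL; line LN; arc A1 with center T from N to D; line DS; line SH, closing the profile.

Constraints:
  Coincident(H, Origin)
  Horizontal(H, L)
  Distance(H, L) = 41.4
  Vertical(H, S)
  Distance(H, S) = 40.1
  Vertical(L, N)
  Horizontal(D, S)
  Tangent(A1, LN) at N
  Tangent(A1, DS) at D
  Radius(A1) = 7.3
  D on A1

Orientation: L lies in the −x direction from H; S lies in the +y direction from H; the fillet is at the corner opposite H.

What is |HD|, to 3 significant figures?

52.6

The virtual corner opposite H is at (-41.4, 40.1). The tangent condition forces TN to be normal to LN and A1 meets DS tangentially, so TD is at right angles to DS, with radius 7.3, so the center T sits 7.3 in from both sides at T = (-34.1, 32.8). That places the tangent points at N = (-41.4, 32.8) on LN and D = (-34.1, 40.1) on DS. Then |HD| = |D − H| = 52.6.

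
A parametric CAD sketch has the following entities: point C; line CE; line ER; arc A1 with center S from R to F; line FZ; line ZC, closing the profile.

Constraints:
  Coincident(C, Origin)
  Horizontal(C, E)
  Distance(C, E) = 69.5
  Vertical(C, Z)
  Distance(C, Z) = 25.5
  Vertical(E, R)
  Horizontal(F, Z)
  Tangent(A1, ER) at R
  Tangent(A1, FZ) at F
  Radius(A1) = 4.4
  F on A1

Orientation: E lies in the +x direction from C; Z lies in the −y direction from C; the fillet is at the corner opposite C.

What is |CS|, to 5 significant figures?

68.434

C is at the origin; CE is horizontal with |CE| = 69.5 and E on the +x side, so E = (69.500, 0.0000). C and Z share the same x with |CZ| = 25.5 and Z on the −y side, so Z = (0.0000, -25.500). The virtual corner opposite C is at (69.500, -25.500). A1 meets ER tangentially, so SR is at right angles to ER and A1 meets FZ tangentially, so SF is at right angles to FZ, with radius 4.4, so the center S sits 4.4 in from both sides at S = (65.100, -21.100). Then |CS| = |S − C| = 68.434.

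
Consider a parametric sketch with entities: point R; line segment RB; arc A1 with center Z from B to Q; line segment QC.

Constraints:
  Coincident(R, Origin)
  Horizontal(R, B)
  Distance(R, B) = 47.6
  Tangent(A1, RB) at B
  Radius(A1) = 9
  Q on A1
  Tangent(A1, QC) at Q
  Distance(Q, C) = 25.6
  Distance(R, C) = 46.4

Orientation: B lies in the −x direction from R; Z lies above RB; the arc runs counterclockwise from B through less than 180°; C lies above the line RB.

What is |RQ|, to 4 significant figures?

39.45

Checks: R = (0.00, 0.00) ✓; |ZQ| = 9.000 ✓; ∠(ZQ, QC) = 90.00° ✓; |QC| = 25.60 ✓; |RC| = 46.40 ✓.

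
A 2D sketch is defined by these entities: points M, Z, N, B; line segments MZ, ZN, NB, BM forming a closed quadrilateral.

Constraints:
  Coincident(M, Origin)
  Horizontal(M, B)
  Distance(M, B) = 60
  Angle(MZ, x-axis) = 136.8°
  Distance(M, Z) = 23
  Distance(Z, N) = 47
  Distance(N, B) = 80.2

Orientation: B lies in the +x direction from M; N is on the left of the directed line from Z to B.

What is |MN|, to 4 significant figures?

57.90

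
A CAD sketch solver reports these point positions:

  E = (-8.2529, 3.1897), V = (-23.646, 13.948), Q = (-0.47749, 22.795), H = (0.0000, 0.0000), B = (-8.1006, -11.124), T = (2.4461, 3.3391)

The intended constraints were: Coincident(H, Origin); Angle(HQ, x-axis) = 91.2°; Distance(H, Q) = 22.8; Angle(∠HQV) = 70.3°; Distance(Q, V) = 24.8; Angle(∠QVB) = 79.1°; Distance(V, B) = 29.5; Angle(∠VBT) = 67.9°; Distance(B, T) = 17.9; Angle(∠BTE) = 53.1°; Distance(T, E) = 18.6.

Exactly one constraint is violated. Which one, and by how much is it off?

Distance(T, E) = 18.6 — off by 7.90.

H = (0.00, 0.00) ✓; HQ at 91.20° ✓; |HQ| = 22.80 ✓; ∠HQV = 70.30° ✓; |QV| = 24.80 ✓; ∠QVB = 79.10° ✓; |VB| = 29.50 ✓; ∠VBT = 67.90° ✓; |BT| = 17.90 ✓; ∠BTE = 53.10° ✓; |TE| = 10.70 ✗.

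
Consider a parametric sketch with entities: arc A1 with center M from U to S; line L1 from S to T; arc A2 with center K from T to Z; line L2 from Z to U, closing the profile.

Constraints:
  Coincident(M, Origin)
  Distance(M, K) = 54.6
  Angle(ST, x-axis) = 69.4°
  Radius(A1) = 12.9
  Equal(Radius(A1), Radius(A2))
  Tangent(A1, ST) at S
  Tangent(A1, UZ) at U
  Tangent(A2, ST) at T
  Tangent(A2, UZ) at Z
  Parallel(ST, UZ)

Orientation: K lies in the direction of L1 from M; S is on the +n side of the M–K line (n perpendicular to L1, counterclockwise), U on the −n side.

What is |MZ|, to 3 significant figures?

56.1

Tangency of A1 to both parallel lines with radius 12.9 puts S and U at M ± 12.9·n: S = (-12.1, 4.54), U = (12.1, -4.54). Equal radii place T and Z the same way about K: T = K + 12.9·n = (7.14, 55.6), Z = K − 12.9·n = (31.3, 46.6). Then |MZ| = |Z − M| = 56.1.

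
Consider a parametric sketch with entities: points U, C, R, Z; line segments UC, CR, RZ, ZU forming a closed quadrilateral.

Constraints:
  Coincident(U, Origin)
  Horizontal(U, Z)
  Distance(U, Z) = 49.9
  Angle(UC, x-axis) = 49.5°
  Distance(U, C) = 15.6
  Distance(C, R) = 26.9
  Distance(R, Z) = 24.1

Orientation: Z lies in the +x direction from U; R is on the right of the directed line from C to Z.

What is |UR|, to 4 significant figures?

28.79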